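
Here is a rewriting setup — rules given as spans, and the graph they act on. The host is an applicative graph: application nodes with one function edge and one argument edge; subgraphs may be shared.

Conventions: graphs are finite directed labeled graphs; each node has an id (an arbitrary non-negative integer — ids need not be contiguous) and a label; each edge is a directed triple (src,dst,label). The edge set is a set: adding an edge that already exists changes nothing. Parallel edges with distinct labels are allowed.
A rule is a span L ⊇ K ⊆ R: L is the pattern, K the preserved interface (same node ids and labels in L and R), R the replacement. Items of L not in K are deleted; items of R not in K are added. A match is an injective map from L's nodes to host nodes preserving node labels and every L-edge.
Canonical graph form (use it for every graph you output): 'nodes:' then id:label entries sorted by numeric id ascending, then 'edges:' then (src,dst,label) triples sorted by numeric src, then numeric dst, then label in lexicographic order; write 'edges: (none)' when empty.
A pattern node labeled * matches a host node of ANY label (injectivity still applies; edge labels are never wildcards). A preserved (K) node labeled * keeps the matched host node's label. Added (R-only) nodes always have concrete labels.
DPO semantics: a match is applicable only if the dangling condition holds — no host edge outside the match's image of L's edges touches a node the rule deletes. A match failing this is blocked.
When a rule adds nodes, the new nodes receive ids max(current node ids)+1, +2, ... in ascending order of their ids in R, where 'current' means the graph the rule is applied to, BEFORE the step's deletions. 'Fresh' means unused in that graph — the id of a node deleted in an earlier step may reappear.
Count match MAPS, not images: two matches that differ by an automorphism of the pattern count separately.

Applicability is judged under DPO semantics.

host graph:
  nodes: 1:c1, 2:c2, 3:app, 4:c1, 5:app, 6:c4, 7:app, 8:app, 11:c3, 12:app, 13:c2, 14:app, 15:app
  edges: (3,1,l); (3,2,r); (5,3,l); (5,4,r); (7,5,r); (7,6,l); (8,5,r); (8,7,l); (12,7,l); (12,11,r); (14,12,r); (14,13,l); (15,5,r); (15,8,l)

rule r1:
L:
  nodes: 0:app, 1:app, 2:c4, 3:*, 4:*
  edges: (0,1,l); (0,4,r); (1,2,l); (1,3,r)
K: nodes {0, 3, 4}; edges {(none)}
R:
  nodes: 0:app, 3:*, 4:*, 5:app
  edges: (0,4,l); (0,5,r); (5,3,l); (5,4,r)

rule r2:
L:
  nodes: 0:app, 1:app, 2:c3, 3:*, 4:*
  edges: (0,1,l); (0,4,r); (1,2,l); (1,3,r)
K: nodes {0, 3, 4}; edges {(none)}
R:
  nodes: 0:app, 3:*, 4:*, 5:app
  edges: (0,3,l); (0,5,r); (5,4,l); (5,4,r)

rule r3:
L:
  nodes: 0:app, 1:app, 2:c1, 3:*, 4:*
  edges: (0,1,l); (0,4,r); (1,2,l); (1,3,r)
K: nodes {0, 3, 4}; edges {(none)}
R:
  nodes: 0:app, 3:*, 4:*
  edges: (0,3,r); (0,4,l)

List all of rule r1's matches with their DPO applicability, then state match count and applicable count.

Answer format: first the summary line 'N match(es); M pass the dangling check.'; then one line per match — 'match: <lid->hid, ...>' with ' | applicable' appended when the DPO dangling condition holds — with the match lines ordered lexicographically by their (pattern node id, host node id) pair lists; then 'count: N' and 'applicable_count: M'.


1 match(es); 0 pass the dangling check.
match: 0->12, 1->7, 2->6, 3->5, 4->11
count: 1
applicable_count: 0


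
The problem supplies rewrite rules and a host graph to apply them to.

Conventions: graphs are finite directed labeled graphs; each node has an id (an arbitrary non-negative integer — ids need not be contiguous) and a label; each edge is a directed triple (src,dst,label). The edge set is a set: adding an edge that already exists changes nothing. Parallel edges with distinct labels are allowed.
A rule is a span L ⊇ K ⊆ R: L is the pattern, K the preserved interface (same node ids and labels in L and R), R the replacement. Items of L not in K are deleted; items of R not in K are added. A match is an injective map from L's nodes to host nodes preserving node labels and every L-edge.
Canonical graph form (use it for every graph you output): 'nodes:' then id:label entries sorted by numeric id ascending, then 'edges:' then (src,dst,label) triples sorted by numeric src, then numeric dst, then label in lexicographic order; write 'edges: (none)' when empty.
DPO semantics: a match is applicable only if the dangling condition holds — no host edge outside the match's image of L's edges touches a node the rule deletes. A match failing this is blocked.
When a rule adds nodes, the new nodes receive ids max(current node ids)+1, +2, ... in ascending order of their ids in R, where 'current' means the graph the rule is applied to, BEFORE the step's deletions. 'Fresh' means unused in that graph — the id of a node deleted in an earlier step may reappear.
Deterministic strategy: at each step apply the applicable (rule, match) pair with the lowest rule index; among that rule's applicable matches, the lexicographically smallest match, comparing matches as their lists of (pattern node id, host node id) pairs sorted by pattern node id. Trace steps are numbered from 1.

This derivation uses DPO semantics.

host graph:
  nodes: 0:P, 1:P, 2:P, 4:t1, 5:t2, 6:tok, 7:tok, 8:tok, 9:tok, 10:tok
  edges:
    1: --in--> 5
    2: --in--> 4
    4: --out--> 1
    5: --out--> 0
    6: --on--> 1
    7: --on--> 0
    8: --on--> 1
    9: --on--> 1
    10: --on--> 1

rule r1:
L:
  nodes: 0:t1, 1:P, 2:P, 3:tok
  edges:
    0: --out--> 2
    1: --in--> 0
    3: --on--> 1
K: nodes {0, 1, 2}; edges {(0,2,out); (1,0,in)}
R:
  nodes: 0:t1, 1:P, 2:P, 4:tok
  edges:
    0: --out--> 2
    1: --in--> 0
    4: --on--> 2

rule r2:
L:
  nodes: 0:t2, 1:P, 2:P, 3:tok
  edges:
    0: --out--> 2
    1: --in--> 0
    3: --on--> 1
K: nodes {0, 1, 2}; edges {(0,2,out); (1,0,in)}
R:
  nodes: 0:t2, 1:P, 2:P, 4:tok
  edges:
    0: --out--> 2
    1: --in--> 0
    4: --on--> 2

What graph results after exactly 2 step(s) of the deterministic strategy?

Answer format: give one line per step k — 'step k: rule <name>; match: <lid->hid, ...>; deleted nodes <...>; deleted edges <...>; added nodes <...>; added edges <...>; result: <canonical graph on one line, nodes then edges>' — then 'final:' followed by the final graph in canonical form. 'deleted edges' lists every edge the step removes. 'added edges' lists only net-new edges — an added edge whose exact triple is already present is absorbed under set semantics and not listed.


step 1: rule r2; match: 0->5, 1->1, 2->0, 3->6; deleted nodes 6; deleted edges (6,1,on); added nodes 11; added edges (11,0,on); result: nodes: 0:P, 1:P, 2:P, 4:t1, 5:t2, 7:tok, 8:tok, 9:tok, 10:tok, 11:tok edges: (1,5,in); (2,4,in); (4,1,out); (5,0,out); (7,0,on); (8,1,on); (9,1,on); (10,1,on); (11,0,on)
step 2: rule r2; match: 0->5, 1->1, 2->0, 3->8; deleted nodes 8; deleted edges (8,1,on); added nodes 12; added edges (12,0,on); result: nodes: 0:P, 1:P, 2:P, 4:t1, 5:t2, 7:tok, 9:tok, 10:tok, 11:tok, 12:tok edges: (1,5,in); (2,4,in); (4,1,out); (5,0,out); (7,0,on); (9,1,on); (10,1,on); (11,0,on); (12,0,on)
final:
nodes: 0:P, 1:P, 2:P, 4:t1, 5:t2, 7:tok, 9:tok, 10:tok, 11:tok, 12:tok
edges: (1,5,in); (2,4,in); (4,1,out); (5,0,out); (7,0,on); (9,1,on); (10,1,on); (11,0,on); (12,0,on)


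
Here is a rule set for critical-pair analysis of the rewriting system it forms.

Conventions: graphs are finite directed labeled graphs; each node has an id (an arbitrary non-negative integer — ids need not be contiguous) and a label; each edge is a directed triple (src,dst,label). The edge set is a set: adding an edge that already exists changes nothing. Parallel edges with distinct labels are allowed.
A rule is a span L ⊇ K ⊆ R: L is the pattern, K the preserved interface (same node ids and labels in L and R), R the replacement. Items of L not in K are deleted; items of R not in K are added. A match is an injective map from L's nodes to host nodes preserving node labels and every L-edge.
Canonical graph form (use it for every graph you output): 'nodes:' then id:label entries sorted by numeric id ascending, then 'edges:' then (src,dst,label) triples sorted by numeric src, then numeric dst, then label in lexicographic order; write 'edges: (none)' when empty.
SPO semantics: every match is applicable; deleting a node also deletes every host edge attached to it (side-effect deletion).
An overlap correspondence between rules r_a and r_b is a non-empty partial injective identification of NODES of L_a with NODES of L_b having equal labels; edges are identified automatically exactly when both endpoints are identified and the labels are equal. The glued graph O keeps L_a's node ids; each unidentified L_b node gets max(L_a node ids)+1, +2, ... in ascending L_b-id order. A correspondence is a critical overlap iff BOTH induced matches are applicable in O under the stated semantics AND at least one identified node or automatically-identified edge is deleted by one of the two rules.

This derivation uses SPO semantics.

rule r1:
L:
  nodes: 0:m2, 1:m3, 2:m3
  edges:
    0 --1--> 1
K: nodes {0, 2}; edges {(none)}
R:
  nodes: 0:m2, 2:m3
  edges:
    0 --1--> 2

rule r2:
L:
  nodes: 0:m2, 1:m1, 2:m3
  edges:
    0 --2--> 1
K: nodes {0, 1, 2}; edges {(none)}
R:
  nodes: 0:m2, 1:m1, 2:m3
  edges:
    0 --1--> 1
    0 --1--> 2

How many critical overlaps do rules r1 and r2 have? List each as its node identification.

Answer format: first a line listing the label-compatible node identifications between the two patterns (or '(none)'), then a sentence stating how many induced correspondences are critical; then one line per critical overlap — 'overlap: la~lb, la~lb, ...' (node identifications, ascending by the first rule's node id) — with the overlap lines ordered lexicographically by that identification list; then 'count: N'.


label-compatible node identifications between L(r1) and L(r2): 0~0, 1~2, 2~2
2 of the induced correspondences are critical overlaps of r1 and r2.
overlap: 0~0, 1~2
overlap: 1~2
count: 2


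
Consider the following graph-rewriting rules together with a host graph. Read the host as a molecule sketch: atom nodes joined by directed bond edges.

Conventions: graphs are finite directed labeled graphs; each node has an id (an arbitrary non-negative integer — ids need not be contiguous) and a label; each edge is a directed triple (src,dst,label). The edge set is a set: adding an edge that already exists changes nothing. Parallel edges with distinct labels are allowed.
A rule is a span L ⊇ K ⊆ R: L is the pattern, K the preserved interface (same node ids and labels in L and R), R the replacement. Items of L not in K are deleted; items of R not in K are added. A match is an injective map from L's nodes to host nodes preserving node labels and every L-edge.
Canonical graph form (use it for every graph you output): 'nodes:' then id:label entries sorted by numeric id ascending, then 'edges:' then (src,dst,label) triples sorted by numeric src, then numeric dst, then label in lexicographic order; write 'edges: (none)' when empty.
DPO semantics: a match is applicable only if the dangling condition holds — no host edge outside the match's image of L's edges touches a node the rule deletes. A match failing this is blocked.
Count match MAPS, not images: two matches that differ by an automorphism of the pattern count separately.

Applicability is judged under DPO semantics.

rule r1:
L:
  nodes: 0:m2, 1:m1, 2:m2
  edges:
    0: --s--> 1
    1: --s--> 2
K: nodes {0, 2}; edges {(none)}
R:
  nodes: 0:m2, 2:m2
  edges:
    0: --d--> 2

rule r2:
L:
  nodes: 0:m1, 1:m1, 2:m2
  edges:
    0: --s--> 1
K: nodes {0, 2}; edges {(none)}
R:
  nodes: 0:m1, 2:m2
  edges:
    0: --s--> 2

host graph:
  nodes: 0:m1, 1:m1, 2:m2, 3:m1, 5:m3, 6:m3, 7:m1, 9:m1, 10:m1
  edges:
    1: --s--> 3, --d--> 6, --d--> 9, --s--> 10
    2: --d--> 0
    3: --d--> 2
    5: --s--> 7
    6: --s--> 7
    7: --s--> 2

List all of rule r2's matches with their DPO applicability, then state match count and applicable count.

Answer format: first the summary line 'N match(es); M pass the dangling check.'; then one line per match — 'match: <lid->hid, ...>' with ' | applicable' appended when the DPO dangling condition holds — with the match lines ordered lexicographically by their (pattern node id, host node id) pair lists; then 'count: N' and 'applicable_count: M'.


2 match(es); 1 pass the dangling check.
match: 0->1, 1->3, 2->2
match: 0->1, 1->10, 2->2 | applicable
count: 2
applicable_count: 1


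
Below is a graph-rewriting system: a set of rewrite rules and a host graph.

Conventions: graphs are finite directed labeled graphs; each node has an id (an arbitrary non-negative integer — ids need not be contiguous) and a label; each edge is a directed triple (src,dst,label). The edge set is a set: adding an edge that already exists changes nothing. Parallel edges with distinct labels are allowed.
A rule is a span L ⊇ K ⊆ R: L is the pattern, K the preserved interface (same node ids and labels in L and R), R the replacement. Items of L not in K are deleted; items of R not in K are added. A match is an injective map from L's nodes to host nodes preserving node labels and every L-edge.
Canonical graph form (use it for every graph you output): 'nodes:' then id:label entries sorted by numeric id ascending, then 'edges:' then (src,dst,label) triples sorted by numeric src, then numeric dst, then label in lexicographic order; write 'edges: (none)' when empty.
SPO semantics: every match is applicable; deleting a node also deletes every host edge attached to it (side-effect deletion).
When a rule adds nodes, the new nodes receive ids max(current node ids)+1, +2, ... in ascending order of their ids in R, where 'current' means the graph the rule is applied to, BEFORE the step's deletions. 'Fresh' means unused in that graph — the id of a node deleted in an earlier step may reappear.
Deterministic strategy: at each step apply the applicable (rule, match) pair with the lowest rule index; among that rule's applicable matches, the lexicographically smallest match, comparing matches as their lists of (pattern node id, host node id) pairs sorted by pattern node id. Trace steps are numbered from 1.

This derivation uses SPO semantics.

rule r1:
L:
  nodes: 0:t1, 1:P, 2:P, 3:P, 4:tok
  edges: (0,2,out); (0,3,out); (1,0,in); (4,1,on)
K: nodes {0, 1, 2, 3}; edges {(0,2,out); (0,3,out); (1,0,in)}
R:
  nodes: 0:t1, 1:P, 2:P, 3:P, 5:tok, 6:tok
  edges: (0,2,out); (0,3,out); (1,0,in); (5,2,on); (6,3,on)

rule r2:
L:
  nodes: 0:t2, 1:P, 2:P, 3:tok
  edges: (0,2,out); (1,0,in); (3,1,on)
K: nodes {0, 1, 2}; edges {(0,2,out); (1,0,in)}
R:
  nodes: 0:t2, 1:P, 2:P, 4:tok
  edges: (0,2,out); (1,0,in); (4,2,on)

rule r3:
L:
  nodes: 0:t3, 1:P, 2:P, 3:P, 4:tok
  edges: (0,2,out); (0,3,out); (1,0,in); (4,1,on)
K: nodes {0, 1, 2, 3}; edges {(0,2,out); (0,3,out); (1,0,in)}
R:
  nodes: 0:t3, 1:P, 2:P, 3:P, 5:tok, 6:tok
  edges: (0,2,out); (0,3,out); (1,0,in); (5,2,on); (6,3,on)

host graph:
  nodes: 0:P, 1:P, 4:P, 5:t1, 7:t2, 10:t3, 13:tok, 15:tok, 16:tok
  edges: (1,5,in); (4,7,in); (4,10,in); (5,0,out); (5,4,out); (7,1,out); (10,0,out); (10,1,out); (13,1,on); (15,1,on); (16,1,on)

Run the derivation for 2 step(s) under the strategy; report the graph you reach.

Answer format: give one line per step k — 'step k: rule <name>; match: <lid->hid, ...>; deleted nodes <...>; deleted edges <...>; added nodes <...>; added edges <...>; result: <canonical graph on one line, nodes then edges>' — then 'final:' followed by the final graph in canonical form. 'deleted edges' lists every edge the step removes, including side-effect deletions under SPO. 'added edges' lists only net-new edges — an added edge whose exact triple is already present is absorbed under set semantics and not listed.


step 1: rule r1; match: 0->5, 1->1, 2->0, 3->4, 4->13; deleted nodes 13; deleted edges (13,1,on); added nodes 17, 18; added edges (17,0,on); (18,4,on); result: nodes: 0:P, 1:P, 4:P, 5:t1, 7:t2, 10:t3, 15:tok, 16:tok, 17:tok, 18:tok edges: (1,5,in); (4,7,in); (4,10,in); (5,0,out); (5,4,out); (7,1,out); (10,0,out); (10,1,out); (15,1,on); (16,1,on); (17,0,on); (18,4,on)
step 2: rule r1; match: 0->5, 1->1, 2->0, 3->4, 4->15; deleted nodes 15; deleted edges (15,1,on); added nodes 19, 20; added edges (19,0,on); (20,4,on); result: nodes: 0:P, 1:P, 4:P, 5:t1, 7:t2, 10:t3, 16:tok, 17:tok, 18:tok, 19:tok, 20:tok edges: (1,5,in); (4,7,in); (4,10,in); (5,0,out); (5,4,out); (7,1,out); (10,0,out); (10,1,out); (16,1,on); (17,0,on); (18,4,on); (19,0,on); (20,4,on)
final:
nodes: 0:P, 1:P, 4:P, 5:t1, 7:t2, 10:t3, 16:tok, 17:tok, 18:tok, 19:tok, 20:tok
edges: (1,5,in); (4,7,in); (4,10,in); (5,0,out); (5,4,out); (7,1,out); (10,0,out); (10,1,out); (16,1,on); (17,0,on); (18,4,on); (19,0,on); (20,4,on)


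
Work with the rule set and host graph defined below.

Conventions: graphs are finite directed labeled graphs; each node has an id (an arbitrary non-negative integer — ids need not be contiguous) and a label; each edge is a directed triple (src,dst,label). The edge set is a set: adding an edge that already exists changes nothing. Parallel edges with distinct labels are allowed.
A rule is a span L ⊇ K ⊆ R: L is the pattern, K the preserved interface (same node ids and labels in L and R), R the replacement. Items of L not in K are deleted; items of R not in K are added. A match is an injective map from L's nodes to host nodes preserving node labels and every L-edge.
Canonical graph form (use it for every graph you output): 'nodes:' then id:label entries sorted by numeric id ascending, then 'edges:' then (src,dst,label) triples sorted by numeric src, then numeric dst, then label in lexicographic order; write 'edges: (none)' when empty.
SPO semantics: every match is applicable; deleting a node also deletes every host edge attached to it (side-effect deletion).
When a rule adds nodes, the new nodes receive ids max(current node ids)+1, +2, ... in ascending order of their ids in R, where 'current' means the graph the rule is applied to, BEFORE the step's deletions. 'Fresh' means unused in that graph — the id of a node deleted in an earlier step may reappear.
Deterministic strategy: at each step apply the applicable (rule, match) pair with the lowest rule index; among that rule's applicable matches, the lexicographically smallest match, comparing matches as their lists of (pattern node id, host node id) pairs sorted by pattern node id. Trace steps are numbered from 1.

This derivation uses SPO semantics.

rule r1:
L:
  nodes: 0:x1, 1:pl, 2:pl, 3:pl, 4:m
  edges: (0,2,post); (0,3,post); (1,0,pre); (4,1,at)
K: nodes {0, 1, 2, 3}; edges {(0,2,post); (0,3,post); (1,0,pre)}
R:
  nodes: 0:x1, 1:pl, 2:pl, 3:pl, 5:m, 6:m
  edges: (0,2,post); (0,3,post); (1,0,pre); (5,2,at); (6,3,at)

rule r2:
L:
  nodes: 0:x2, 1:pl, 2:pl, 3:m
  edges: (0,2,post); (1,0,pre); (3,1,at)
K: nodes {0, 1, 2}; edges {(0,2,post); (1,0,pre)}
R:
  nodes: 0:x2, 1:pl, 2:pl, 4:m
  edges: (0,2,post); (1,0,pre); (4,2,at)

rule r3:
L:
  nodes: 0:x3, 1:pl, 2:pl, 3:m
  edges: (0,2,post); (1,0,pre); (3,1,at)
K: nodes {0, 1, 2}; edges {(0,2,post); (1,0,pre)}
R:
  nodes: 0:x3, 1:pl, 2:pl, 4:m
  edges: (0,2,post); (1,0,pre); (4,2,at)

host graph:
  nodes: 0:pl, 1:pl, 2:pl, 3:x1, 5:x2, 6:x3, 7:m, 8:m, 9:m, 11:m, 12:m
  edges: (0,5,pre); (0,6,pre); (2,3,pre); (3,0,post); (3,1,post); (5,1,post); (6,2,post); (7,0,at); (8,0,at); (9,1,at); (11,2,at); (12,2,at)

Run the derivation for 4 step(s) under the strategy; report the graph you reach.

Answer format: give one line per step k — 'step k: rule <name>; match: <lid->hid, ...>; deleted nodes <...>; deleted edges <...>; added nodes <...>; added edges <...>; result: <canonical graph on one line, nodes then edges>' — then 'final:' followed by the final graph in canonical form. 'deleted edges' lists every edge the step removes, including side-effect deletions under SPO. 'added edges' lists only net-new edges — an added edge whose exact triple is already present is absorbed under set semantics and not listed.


step 1: rule r1; match: 0->3, 1->2, 2->0, 3->1, 4->11; deleted nodes 11; deleted edges (11,2,at); added nodes 13, 14; added edges (13,0,at); (14,1,at); result: nodes: 0:pl, 1:pl, 2:pl, 3:x1, 5:x2, 6:x3, 7:m, 8:m, 9:m, 12:m, 13:m, 14:m edges: (0,5,pre); (0,6,pre); (2,3,pre); (3,0,post); (3,1,post); (5,1,post); (6,2,post); (7,0,at); (8,0,at); (9,1,at); (12,2,at); (13,0,at); (14,1,at)
step 2: rule r1; match: 0->3, 1->2, 2->0, 3->1, 4->12; deleted nodes 12; deleted edges (12,2,at); added nodes 15, 16; added edges (15,0,at); (16,1,at); result: nodes: 0:pl, 1:pl, 2:pl, 3:x1, 5:x2, 6:x3, 7:m, 8:m, 9:m, 13:m, 14:m, 15:m, 16:m edges: (0,5,pre); (0,6,pre); (2,3,pre); (3,0,post); (3,1,post); (5,1,post); (6,2,post); (7,0,at); (8,0,at); (9,1,at); (13,0,at); (14,1,at); (15,0,at); (16,1,at)
step 3: rule r2; match: 0->5, 1->0, 2->1, 3->7; deleted nodes 7; deleted edges (7,0,at); added nodes 17; added edges (17,1,at); result: nodes: 0:pl, 1:pl, 2:pl, 3:x1, 5:x2, 6:x3, 8:m, 9:m, 13:m, 14:m, 15:m, 16:m, 17:m edges: (0,5,pre); (0,6,pre); (2,3,pre); (3,0,post); (3,1,post); (5,1,post); (6,2,post); (8,0,at); (9,1,at); (13,0,at); (14,1,at); (15,0,at); (16,1,at); (17,1,at)
step 4: rule r2; match: 0->5, 1->0, 2->1, 3->8; deleted nodes 8; deleted edges (8,0,at); added nodes 18; added edges (18,1,at); result: nodes: 0:pl, 1:pl, 2:pl, 3:x1, 5:x2, 6:x3, 9:m, 13:m, 14:m, 15:m, 16:m, 17:m, 18:m edges: (0,5,pre); (0,6,pre); (2,3,pre); (3,0,post); (3,1,post); (5,1,post); (6,2,post); (9,1,at); (13,0,at); (14,1,at); (15,0,at); (16,1,at); (17,1,at); (18,1,at)
final:
nodes: 0:pl, 1:pl, 2:pl, 3:x1, 5:x2, 6:x3, 9:m, 13:m, 14:m, 15:m, 16:m, 17:m, 18:m
edges: (0,5,pre); (0,6,pre); (2,3,pre); (3,0,post); (3,1,post); (5,1,post); (6,2,post); (9,1,at); (13,0,at); (14,1,at); (15,0,at); (16,1,at); (17,1,at); (18,1,at)


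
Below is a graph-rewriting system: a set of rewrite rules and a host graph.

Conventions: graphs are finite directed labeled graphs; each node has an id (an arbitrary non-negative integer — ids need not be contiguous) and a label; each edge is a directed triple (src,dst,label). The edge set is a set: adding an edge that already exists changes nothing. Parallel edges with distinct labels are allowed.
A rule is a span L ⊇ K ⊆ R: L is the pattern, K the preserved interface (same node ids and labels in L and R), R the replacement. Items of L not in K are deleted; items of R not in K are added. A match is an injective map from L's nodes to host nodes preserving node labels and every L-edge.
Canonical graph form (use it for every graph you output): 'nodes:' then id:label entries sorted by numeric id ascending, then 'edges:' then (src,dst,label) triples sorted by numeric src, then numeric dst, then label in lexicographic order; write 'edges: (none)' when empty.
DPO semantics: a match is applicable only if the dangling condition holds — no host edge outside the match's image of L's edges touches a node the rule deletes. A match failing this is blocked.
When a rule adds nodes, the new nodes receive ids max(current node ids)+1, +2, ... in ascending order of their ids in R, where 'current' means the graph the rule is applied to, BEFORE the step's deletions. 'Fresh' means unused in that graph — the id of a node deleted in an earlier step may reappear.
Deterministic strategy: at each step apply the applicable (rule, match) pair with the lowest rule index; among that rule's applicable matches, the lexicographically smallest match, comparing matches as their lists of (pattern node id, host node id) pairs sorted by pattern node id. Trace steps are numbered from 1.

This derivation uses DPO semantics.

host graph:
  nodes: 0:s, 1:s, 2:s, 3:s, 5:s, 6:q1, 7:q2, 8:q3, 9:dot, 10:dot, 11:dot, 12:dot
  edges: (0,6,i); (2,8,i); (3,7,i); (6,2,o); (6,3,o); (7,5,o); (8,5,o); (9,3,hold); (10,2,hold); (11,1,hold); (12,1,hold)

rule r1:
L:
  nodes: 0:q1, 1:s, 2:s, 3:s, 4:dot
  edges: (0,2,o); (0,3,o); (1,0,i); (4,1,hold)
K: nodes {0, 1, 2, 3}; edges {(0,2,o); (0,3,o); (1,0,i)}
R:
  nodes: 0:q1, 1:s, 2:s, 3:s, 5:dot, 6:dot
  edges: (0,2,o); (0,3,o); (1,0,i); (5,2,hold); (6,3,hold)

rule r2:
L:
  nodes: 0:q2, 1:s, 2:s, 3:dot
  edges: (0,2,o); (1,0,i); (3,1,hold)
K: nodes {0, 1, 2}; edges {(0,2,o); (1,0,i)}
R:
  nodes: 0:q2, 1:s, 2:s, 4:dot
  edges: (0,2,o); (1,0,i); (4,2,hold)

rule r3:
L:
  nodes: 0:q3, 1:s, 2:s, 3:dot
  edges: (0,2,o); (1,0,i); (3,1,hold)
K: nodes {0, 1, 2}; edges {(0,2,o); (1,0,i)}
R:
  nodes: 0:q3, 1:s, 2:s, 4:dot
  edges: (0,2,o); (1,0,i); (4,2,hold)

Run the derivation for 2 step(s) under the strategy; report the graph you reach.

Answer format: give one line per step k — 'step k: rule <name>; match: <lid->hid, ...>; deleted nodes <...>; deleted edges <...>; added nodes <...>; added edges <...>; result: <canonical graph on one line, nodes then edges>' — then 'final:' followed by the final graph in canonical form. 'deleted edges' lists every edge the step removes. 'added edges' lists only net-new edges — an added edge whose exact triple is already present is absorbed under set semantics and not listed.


step 1: rule r2; match: 0->7, 1->3, 2->5, 3->9; deleted nodes 9; deleted edges (9,3,hold); added nodes 13; added edges (13,5,hold); result: nodes: 0:s, 1:s, 2:s, 3:s, 5:s, 6:q1, 7:q2, 8:q3, 10:dot, 11:dot, 12:dot, 13:dot edges: (0,6,i); (2,8,i); (3,7,i); (6,2,o); (6,3,o); (7,5,o); (8,5,o); (10,2,hold); (11,1,hold); (12,1,hold); (13,5,hold)
step 2: rule r3; match: 0->8, 1->2, 2->5, 3->10; deleted nodes 10; deleted edges (10,2,hold); added nodes 14; added edges (14,5,hold); result: nodes: 0:s, 1:s, 2:s, 3:s, 5:s, 6:q1, 7:q2, 8:q3, 11:dot, 12:dot, 13:dot, 14:dot edges: (0,6,i); (2,8,i); (3,7,i); (6,2,o); (6,3,o); (7,5,o); (8,5,o); (11,1,hold); (12,1,hold); (13,5,hold); (14,5,hold)
final:
nodes: 0:s, 1:s, 2:s, 3:s, 5:s, 6:q1, 7:q2, 8:q3, 11:dot, 12:dot, 13:dot, 14:dot
edges: (0,6,i); (2,8,i); (3,7,i); (6,2,o); (6,3,o); (7,5,o); (8,5,o); (11,1,hold); (12,1,hold); (13,5,hold); (14,5,hold)


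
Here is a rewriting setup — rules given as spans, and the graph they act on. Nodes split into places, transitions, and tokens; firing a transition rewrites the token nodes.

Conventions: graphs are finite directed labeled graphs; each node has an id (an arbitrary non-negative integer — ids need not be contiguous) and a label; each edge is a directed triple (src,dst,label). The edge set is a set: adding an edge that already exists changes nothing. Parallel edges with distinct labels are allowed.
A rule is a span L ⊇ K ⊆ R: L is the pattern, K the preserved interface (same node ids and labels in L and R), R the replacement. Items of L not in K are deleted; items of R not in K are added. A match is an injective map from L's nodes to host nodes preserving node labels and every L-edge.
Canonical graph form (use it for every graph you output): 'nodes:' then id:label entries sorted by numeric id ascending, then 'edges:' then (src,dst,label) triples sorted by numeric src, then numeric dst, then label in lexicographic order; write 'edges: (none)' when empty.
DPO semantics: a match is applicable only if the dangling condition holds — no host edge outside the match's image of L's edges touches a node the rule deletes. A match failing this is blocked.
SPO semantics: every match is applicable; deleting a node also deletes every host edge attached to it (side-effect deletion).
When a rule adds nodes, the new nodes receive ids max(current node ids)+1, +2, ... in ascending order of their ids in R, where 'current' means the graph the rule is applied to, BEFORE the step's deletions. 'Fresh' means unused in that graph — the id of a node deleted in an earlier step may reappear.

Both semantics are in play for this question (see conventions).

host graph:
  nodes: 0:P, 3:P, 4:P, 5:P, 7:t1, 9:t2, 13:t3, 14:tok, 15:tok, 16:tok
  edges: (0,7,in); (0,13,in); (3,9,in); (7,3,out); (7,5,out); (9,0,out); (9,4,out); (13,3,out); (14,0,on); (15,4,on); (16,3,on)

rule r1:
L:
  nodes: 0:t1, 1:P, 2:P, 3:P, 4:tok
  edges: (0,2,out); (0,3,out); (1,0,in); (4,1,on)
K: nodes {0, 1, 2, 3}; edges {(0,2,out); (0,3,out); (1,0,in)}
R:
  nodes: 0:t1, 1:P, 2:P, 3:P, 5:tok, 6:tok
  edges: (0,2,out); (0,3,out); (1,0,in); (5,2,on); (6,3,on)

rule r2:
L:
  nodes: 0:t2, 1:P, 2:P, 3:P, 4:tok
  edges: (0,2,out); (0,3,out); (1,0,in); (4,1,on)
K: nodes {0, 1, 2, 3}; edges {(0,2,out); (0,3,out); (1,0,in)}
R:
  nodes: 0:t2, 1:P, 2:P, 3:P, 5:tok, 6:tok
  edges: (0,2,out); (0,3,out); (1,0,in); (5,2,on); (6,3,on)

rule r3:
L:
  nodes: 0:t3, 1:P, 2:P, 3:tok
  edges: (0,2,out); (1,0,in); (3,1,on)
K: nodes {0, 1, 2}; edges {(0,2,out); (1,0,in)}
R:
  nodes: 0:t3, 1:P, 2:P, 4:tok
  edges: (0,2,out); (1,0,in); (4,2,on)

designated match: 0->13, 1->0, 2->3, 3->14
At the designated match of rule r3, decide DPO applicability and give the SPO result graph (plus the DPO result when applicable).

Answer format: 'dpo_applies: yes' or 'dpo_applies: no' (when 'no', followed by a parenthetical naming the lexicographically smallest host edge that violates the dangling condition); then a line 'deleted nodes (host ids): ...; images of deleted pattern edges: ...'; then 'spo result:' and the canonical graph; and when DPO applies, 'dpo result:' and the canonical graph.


dpo_applies: yes
deleted nodes (host ids): 14; images of deleted pattern edges: (14,0,on)
spo result:
nodes: 0:P, 3:P, 4:P, 5:P, 7:t1, 9:t2, 13:t3, 15:tok, 16:tok, 17:tok
edges: (0,7,in); (0,13,in); (3,9,in); (7,3,out); (7,5,out); (9,0,out); (9,4,out); (13,3,out); (15,4,on); (16,3,on); (17,3,on)
dpo result:
nodes: 0:P, 3:P, 4:P, 5:P, 7:t1, 9:t2, 13:t3, 15:tok, 16:tok, 17:tok
edges: (0,7,in); (0,13,in); (3,9,in); (7,3,out); (7,5,out); (9,0,out); (9,4,out); (13,3,out); (15,4,on); (16,3,on); (17,3,on)


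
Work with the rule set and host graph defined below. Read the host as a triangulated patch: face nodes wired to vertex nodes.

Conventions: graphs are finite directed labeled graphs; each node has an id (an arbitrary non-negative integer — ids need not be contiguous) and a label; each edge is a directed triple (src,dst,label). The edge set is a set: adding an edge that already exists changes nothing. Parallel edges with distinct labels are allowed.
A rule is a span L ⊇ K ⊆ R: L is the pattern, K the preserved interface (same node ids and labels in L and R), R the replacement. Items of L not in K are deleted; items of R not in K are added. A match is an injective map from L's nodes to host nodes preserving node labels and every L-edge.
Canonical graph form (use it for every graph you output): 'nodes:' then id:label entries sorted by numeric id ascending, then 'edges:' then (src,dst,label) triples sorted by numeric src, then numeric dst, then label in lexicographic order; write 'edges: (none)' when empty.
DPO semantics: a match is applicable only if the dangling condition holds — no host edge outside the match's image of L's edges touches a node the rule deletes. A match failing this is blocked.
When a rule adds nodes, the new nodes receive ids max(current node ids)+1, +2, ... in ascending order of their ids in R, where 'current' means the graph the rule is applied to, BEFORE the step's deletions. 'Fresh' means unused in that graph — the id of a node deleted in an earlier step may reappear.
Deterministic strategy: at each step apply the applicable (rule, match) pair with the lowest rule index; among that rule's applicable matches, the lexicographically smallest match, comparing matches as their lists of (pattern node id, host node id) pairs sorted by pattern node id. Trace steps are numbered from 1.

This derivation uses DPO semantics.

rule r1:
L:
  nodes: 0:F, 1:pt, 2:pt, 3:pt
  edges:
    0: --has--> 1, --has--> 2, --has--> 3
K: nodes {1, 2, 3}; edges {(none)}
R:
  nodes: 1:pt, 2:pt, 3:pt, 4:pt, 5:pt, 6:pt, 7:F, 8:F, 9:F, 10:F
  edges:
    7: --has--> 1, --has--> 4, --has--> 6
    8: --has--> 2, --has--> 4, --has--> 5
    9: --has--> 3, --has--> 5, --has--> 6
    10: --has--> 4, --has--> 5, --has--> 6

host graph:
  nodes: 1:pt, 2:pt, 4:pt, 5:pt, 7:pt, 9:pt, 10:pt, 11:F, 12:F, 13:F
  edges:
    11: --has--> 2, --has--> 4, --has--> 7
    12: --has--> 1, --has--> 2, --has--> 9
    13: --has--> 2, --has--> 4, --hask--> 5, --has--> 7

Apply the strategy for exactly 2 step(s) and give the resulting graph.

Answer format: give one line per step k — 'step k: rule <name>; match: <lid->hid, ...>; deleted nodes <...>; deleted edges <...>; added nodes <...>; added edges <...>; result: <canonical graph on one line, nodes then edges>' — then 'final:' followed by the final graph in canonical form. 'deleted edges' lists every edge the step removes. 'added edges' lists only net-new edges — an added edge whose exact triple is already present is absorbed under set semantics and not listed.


step 1: rule r1; match: 0->11, 1->2, 2->4, 3->7; deleted nodes 11; deleted edges (11,2,has); (11,4,has); (11,7,has); added nodes 14, 15, 16, 17, 18, 19, 20; added edges (17,2,has); (17,14,has); (17,16,has); (18,4,has); (18,14,has); (18,15,has); (19,7,has); (19,15,has); (19,16,has); (20,14,has); (20,15,has); (20,16,has); result: nodes: 1:pt, 2:pt, 4:pt, 5:pt, 7:pt, 9:pt, 10:pt, 12:F, 13:F, 14:pt, 15:pt, 16:pt, 17:F, 18:F, 19:F, 20:F edges: (12,1,has); (12,2,has); (12,9,has); (13,2,has); (13,4,has); (13,5,hask); (13,7,has); (17,2,has); (17,14,has); (17,16,has); (18,4,has); (18,14,has); (18,15,has); (19,7,has); (19,15,has); (19,16,has); (20,14,has); (20,15,has); (20,16,has)
step 2: rule r1; match: 0->12, 1->1, 2->2, 3->9; deleted nodes 12; deleted edges (12,1,has); (12,2,has); (12,9,has); added nodes 21, 22, 23, 24, 25, 26, 27; added edges (24,1,has); (24,21,has); (24,23,has); (25,2,has); (25,21,has); (25,22,has); (26,9,has); (26,22,has); (26,23,has); (27,21,has); (27,22,has); (27,23,has); result: nodes: 1:pt, 2:pt, 4:pt, 5:pt, 7:pt, 9:pt, 10:pt, 13:F, 14:pt, 15:pt, 16:pt, 17:F, 18:F, 19:F, 20:F, 21:pt, 22:pt, 23:pt, 24:F, 25:F, 26:F, 27:F edges: (13,2,has); (13,4,has); (13,5,hask); (13,7,has); (17,2,has); (17,14,has); (17,16,has); (18,4,has); (18,14,has); (18,15,has); (19,7,has); (19,15,has); (19,16,has); (20,14,has); (20,15,has); (20,16,has); (24,1,has); (24,21,has); (24,23,has); (25,2,has); (25,21,has); (25,22,has); (26,9,has); (26,22,has); (26,23,has); (27,21,has); (27,22,has); (27,23,has)
final:
nodes: 1:pt, 2:pt, 4:pt, 5:pt, 7:pt, 9:pt, 10:pt, 13:F, 14:pt, 15:pt, 16:pt, 17:F, 18:F, 19:F, 20:F, 21:pt, 22:pt, 23:pt, 24:F, 25:F, 26:F, 27:F
edges: (13,2,has); (13,4,has); (13,5,hask); (13,7,has); (17,2,has); (17,14,has); (17,16,has); (18,4,has); (18,14,has); (18,15,has); (19,7,has); (19,15,has); (19,16,has); (20,14,has); (20,15,has); (20,16,has); (24,1,has); (24,21,has); (24,23,has); (25,2,has); (25,21,has); (25,22,has); (26,9,has); (26,22,has); (26,23,has); (27,21,has); (27,22,has); (27,23,has)


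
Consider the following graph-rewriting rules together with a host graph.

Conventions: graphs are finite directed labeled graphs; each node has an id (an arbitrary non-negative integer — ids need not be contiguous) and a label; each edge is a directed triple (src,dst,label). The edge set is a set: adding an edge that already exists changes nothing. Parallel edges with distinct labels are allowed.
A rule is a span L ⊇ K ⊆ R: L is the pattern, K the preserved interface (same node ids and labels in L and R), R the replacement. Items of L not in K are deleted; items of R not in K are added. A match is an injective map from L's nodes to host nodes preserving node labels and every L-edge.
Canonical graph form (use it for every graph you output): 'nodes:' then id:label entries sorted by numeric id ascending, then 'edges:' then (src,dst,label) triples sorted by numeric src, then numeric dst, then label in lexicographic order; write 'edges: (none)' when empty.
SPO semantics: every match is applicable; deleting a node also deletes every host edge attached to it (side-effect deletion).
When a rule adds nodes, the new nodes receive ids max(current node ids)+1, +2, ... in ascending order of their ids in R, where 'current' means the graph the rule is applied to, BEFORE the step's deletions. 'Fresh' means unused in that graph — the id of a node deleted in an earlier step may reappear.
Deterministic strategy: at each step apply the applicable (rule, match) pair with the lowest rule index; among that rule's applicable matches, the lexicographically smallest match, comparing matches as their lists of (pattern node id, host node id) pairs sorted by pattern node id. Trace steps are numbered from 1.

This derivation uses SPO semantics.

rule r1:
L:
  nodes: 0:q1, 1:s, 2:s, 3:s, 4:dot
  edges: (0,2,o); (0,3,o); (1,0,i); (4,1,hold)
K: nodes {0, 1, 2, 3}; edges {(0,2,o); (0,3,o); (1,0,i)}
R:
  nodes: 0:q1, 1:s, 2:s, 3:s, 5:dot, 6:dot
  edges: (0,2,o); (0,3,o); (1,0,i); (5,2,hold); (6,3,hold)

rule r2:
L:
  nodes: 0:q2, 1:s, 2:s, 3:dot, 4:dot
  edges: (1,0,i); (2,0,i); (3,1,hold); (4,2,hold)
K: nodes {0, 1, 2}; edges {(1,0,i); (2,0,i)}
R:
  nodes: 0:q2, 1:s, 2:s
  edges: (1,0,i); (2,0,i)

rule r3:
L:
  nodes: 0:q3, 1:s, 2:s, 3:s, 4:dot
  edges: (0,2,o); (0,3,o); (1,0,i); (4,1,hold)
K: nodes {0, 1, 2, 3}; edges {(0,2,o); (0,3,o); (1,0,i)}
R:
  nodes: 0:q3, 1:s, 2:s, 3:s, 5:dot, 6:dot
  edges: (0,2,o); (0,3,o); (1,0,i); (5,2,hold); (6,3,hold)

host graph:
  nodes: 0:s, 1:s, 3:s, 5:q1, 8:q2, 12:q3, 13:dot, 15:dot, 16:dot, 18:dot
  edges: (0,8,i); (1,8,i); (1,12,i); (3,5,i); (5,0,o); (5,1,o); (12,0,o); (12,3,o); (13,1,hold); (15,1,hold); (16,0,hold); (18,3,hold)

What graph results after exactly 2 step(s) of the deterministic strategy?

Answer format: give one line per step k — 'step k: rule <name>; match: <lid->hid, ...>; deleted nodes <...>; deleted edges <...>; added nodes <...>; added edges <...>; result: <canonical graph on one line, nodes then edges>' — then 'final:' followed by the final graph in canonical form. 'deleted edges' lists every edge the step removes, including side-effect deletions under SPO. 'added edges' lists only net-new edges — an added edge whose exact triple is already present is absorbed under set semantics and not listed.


step 1: rule r1; match: 0->5, 1->3, 2->0, 3->1, 4->18; deleted nodes 18; deleted edges (18,3,hold); added nodes 19, 20; added edges (19,0,hold); (20,1,hold); result: nodes: 0:s, 1:s, 3:s, 5:q1, 8:q2, 12:q3, 13:dot, 15:dot, 16:dot, 19:dot, 20:dot edges: (0,8,i); (1,8,i); (1,12,i); (3,5,i); (5,0,o); (5,1,o); (12,0,o); (12,3,o); (13,1,hold); (15,1,hold); (16,0,hold); (19,0,hold); (20,1,hold)
step 2: rule r2; match: 0->8, 1->0, 2->1, 3->16, 4->13; deleted nodes 13, 16; deleted edges (13,1,hold); (16,0,hold); added nodes (none); added edges (none); result: nodes: 0:s, 1:s, 3:s, 5:q1, 8:q2, 12:q3, 15:dot, 19:dot, 20:dot edges: (0,8,i); (1,8,i); (1,12,i); (3,5,i); (5,0,o); (5,1,o); (12,0,o); (12,3,o); (15,1,hold); (19,0,hold); (20,1,hold)
final:
nodes: 0:s, 1:s, 3:s, 5:q1, 8:q2, 12:q3, 15:dot, 19:dot, 20:dot
edges: (0,8,i); (1,8,i); (1,12,i); (3,5,i); (5,0,o); (5,1,o); (12,0,o); (12,3,o); (15,1,hold); (19,0,hold); (20,1,hold)


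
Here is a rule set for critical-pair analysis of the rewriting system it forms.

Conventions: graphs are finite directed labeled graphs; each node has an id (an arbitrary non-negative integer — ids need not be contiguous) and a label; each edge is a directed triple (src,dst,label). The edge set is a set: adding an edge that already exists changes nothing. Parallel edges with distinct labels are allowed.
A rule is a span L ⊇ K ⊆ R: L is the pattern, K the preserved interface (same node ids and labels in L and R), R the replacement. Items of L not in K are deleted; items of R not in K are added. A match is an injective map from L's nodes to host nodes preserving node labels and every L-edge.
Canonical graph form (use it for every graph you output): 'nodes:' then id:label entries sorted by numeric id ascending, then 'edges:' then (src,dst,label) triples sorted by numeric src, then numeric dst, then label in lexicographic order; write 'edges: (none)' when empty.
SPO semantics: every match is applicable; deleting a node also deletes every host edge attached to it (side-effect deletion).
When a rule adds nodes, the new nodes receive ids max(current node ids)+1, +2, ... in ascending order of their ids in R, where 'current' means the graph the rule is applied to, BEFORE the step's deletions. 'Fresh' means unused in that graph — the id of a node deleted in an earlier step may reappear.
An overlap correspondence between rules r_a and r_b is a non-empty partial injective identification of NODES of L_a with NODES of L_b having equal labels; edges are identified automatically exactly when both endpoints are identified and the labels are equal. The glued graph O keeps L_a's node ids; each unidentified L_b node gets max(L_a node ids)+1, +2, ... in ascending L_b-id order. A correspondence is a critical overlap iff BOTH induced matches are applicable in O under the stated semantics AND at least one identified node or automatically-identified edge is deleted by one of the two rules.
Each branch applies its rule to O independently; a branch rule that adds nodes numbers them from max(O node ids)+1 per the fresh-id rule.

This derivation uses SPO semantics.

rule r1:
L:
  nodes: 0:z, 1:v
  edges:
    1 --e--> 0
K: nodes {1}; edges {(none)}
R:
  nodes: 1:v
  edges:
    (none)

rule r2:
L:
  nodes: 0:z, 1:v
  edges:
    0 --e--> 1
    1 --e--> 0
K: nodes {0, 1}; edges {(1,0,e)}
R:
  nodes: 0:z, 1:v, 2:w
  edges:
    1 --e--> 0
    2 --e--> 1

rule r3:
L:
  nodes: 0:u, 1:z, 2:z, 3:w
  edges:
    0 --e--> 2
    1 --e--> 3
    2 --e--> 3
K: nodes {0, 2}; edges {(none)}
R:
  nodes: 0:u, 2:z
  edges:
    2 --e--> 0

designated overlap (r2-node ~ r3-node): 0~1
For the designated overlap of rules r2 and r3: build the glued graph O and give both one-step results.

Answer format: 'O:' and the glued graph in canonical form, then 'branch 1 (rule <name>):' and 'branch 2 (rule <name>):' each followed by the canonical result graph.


O:
nodes: 0:z, 1:v, 2:u, 3:z, 4:w
edges: (0,1,e); (0,4,e); (1,0,e); (2,3,e); (3,4,e)
branch 1 (rule r2):
nodes: 0:z, 1:v, 2:u, 3:z, 4:w, 5:w
edges: (0,4,e); (1,0,e); (2,3,e); (3,4,e); (5,1,e)
branch 2 (rule r3):
nodes: 1:v, 2:u, 3:z
edges: (3,2,e)
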